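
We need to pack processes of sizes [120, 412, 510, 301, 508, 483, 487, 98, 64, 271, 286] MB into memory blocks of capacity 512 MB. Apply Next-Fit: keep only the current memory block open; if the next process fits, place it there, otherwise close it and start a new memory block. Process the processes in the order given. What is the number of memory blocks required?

memory block 1: place 120 MB, 392 MB left
memory block 2: place 412 MB, 100 MB left
memory block 3: place 510 MB, 2 MB left
memory block 4: place 301 MB, 211 MB left
memory block 5: place 508 MB, 4 MB left
memory block 6: place 483 MB, 29 MB left
memory block 7: place 487 MB, 25 MB left
memory block 8: place 98 MB, 414 MB left
memory block 8: place 64 MB, 350 MB left
memory block 8: place 271 MB, 79 MB left
memory block 9: place 286 MB, 226 MB left

9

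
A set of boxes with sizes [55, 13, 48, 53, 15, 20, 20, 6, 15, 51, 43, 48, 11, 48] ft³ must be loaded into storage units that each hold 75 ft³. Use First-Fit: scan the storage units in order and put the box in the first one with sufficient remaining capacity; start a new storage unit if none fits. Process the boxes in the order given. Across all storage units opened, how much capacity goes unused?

154

storage unit 1: place 55 ft³, 20 ft³ left
storage unit 1: place 13 ft³, 7 ft³ left
storage unit 2: place 48 ft³, 27 ft³ left
storage unit 3: place 53 ft³, 22 ft³ left
storage unit 2: place 15 ft³, 12 ft³ left
storage unit 3: place 20 ft³, 2 ft³ left
storage unit 4: place 20 ft³, 55 ft³ left
storage unit 1: place 6 ft³, 1 ft³ left
storage unit 4: place 15 ft³, 40 ft³ left
storage unit 5: place 51 ft³, 24 ft³ left
storage unit 6: place 43 ft³, 32 ft³ left
storage unit 7: place 48 ft³, 27 ft³ left
storage unit 2: place 11 ft³, 1 ft³ left
storage unit 8: place 48 ft³, 27 ft³ left
8 storage units × 75 ft³ = 600 ft³; used 446 ft³; unused 154 ft³.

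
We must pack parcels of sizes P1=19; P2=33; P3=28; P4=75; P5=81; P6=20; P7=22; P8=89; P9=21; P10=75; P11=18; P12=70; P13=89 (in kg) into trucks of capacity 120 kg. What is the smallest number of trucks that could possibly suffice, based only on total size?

Total size = 19 + 33 + 28 + 75 + 81 + 20 + 22 + 89 + 21 + 75 + 18 + 70 + 89 = 640 kg.
⌈640 / 120⌉ = 6.

6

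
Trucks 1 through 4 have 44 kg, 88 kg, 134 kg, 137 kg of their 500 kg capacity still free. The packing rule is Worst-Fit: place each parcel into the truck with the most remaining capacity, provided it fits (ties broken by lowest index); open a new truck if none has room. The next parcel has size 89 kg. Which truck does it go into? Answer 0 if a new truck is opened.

Trucks with room: truck 3 (134 kg), truck 4 (137 kg).
Most room is truck 4 with 137 kg free.

4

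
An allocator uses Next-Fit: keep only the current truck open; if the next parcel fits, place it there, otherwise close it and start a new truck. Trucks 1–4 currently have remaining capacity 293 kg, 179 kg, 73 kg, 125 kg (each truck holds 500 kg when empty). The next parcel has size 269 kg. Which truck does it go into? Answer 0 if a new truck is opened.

0

Next-Fit only looks at truck 4, which has 125 kg free.
269 kg does not fit, so a new truck is opened.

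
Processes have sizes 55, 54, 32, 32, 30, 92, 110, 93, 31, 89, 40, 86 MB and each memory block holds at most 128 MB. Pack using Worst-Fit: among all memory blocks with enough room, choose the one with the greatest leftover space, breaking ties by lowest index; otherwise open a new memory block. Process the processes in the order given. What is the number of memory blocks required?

Put 55 MB in memory block 1; 73 MB remain.
Put 54 MB in memory block 1; 19 MB remain.
Put 32 MB in memory block 2; 96 MB remain.
Put 32 MB in memory block 2; 64 MB remain.
Put 30 MB in memory block 2; 34 MB remain.
Put 92 MB in memory block 3; 36 MB remain.
Put 110 MB in memory block 4; 18 MB remain.
Put 93 MB in memory block 5; 35 MB remain.
Put 31 MB in memory block 3; 5 MB remain.
Put 89 MB in memory block 6; 39 MB remain.
Put 40 MB in memory block 7; 88 MB remain.
Put 86 MB in memory block 7; 2 MB remain.
Final memory blocks: [55,54] [32,32,30] [92,31] [110] [93] [89] [40,86].

7 memory blocks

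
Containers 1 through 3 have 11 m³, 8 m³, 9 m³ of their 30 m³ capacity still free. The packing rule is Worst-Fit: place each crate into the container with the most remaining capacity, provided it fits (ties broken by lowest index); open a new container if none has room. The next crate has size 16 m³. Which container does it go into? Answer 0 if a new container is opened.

0

No container has ≥ 16 m³ free, so a new container is opened.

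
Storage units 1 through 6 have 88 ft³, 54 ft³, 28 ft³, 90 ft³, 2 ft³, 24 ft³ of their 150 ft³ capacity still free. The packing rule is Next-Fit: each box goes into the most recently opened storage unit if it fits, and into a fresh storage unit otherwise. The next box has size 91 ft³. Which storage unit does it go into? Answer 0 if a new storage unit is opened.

0

Next-Fit only looks at storage unit 6, which has 24 ft³ free.
91 ft³ does not fit, so a new storage unit is opened.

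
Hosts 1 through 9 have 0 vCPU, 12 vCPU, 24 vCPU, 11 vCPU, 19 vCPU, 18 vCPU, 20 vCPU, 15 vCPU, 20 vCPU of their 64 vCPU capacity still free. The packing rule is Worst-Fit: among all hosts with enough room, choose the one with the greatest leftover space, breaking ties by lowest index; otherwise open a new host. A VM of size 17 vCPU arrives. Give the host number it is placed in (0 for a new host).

Hosts with room: host 3 (24 vCPU), host 5 (19 vCPU), host 6 (18 vCPU), host 7 (20 vCPU), host 9 (20 vCPU).
Most room is host 3 with 24 vCPU free.

3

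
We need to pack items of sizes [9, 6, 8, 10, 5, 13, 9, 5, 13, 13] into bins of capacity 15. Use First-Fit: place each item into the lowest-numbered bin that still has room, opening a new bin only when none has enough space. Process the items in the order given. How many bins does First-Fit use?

7

bin 1: place 9, 6 left
bin 1: place 6, 0 left
bin 2: place 8, 7 left
bin 3: place 10, 5 left
bin 2: place 5, 2 left
bin 4: place 13, 2 left
bin 5: place 9, 6 left
bin 3: place 5, 0 left
bin 6: place 13, 2 left
bin 7: place 13, 2 left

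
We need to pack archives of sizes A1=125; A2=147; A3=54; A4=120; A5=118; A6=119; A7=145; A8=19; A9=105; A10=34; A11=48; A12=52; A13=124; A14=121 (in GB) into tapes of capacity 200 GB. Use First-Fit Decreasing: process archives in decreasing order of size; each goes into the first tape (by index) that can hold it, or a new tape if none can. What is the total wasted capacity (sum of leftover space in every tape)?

469

Sorted descending: 147, 145, 125, 124, 121, 120, 119, 118, 105, 54, 52, 48, 34, 19.
tape 1: place 147 GB, 53 GB left
tape 2: place 145 GB, 55 GB left
tape 3: place 125 GB, 75 GB left
tape 4: place 124 GB, 76 GB left
tape 5: place 121 GB, 79 GB left
tape 6: place 120 GB, 80 GB left
tape 7: place 119 GB, 81 GB left
tape 8: place 118 GB, 82 GB left
tape 9: place 105 GB, 95 GB left
tape 2: place 54 GB, 1 GB left
tape 1: place 52 GB, 1 GB left
tape 3: place 48 GB, 27 GB left
tape 4: place 34 GB, 42 GB left
tape 3: place 19 GB, 8 GB left
9 tapes × 200 GB = 1800 GB; used 1331 GB; unused 469 GB.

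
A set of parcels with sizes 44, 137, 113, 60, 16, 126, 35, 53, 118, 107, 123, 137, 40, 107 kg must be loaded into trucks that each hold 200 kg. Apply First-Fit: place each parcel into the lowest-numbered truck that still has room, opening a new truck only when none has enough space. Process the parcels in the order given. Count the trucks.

Put 44 kg in truck 1; 156 kg remain.
Put 137 kg in truck 1; 19 kg remain.
Put 113 kg in truck 2; 87 kg remain.
Put 60 kg in truck 2; 27 kg remain.
Put 16 kg in truck 1; 3 kg remain.
Put 126 kg in truck 3; 74 kg remain.
Put 35 kg in truck 3; 39 kg remain.
Put 53 kg in truck 4; 147 kg remain.
Put 118 kg in truck 4; 29 kg remain.
Put 107 kg in truck 5; 93 kg remain.
Put 123 kg in truck 6; 77 kg remain.
Put 137 kg in truck 7; 63 kg remain.
Put 40 kg in truck 5; 53 kg remain.
Put 107 kg in truck 8; 93 kg remain.
Final trucks: [44,137,16] [113,60] [126,35] [53,118] [107,40] [123] [137] [107].

8 trucks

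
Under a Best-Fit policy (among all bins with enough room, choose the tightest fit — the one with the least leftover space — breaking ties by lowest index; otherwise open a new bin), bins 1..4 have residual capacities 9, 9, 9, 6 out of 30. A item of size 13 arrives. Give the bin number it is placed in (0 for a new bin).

No bin has ≥ 13 free, so a new bin is opened.

0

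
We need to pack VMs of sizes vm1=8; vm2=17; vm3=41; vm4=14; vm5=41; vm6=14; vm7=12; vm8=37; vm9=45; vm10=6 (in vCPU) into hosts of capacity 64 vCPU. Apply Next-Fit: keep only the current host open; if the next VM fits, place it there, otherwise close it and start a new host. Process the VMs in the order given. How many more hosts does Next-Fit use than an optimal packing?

Next-Fit: [8,17] [41,14] [41,14] [12,37] [45,6] → 5 hosts.
Total size 235 vCPU; any packing needs at least ⌈235/64⌉ = 4 hosts.
An optimal packing achieves that bound: [45,17] [41,14,8] [41,14,6] [37,12] → 4 hosts.
Excess: 5 − 4 = 1.

1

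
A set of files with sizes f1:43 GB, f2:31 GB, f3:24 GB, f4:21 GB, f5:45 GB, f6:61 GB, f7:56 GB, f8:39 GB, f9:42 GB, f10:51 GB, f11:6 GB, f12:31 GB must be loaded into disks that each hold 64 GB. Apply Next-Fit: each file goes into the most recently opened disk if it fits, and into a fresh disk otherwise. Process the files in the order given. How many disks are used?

disk 1: place f1 (43 GB), 21 GB left
disk 2: place f2 (31 GB), 33 GB left
disk 2: place f3 (24 GB), 9 GB left
disk 3: place f4 (21 GB), 43 GB left
disk 4: place f5 (45 GB), 19 GB left
disk 5: place f6 (61 GB), 3 GB left
disk 6: place f7 (56 GB), 8 GB left
disk 7: place f8 (39 GB), 25 GB left
disk 8: place f9 (42 GB), 22 GB left
disk 9: place f10 (51 GB), 13 GB left
disk 9: place f11 (6 GB), 7 GB left
disk 10: place f12 (31 GB), 33 GB left
Final disks: [43] [31,24] [21] [45] [61] [56] [39] [42] [51,6] [31].

10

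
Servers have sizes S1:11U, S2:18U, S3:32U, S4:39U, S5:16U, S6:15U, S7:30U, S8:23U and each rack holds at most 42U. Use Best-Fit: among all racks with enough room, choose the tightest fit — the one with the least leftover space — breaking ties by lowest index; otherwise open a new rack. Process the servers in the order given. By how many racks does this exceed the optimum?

Best-Fit: [11,18] [32] [39] [16,15] [30] [23] → 6 racks.
Total size 184U; any packing needs at least ⌈184/42⌉ = 5 racks.
An optimal packing achieves that bound: [39] [32] [30,11] [23,18] [16,15] → 5 racks.
Excess: 6 − 5 = 1.

1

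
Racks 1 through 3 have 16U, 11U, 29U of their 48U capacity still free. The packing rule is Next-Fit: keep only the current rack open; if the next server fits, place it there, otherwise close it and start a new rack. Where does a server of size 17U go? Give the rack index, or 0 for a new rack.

Next-Fit only looks at rack 3, which has 29U free.
17U fits there.

3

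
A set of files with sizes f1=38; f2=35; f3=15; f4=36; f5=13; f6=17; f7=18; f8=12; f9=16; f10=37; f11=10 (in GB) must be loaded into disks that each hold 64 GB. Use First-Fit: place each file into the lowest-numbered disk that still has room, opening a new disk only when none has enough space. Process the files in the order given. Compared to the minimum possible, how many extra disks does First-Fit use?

First-Fit: [38,15,10] [35,13,12] [36,17] [18,16] [37] → 5 disks.
Total size 247 GB; any packing needs at least ⌈247/64⌉ = 4 disks.
An optimal packing achieves that bound: [38,18] [37,17,10] [36,16,12] [35,15,13] → 4 disks.
Excess: 5 − 4 = 1.

1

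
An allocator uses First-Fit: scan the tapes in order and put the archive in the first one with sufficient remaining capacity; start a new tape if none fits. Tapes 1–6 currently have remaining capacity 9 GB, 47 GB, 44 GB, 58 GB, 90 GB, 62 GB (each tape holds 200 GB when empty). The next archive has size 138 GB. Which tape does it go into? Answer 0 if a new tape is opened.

No tape has ≥ 138 GB free, so a new tape is opened.

0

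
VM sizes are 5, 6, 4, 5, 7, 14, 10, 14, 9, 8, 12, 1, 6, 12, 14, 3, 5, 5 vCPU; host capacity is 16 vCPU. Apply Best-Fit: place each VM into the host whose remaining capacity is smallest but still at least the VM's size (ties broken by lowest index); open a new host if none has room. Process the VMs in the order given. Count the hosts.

host 1: place 5 vCPU, 11 vCPU left
host 1: place 6 vCPU, 5 vCPU left
host 1: place 4 vCPU, 1 vCPU left
host 2: place 5 vCPU, 11 vCPU left
host 2: place 7 vCPU, 4 vCPU left
host 3: place 14 vCPU, 2 vCPU left
host 4: place 10 vCPU, 6 vCPU left
host 5: place 14 vCPU, 2 vCPU left
host 6: place 9 vCPU, 7 vCPU left
host 7: place 8 vCPU, 8 vCPU left
host 8: place 12 vCPU, 4 vCPU left
host 1: place 1 vCPU, 0 vCPU left
host 4: place 6 vCPU, 0 vCPU left
host 9: place 12 vCPU, 4 vCPU left
host 10: place 14 vCPU, 2 vCPU left
host 2: place 3 vCPU, 1 vCPU left
host 6: place 5 vCPU, 2 vCPU left
host 7: place 5 vCPU, 3 vCPU left

10 hosts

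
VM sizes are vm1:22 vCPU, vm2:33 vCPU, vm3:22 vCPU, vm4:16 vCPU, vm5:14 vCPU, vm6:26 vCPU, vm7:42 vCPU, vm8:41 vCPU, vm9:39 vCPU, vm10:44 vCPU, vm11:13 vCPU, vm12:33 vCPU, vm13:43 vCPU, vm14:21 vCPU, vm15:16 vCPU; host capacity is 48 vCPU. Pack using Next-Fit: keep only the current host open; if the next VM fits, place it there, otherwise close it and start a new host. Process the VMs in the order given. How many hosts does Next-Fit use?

11

host 1: place vm1 (22 vCPU), 26 vCPU left
host 2: place vm2 (33 vCPU), 15 vCPU left
host 3: place vm3 (22 vCPU), 26 vCPU left
host 3: place vm4 (16 vCPU), 10 vCPU left
host 4: place vm5 (14 vCPU), 34 vCPU left
host 4: place vm6 (26 vCPU), 8 vCPU left
host 5: place vm7 (42 vCPU), 6 vCPU left
host 6: place vm8 (41 vCPU), 7 vCPU left
host 7: place vm9 (39 vCPU), 9 vCPU left
host 8: place vm10 (44 vCPU), 4 vCPU left
host 9: place vm11 (13 vCPU), 35 vCPU left
host 9: place vm12 (33 vCPU), 2 vCPU left
host 10: place vm13 (43 vCPU), 5 vCPU left
host 11: place vm14 (21 vCPU), 27 vCPU left
host 11: place vm15 (16 vCPU), 11 vCPU left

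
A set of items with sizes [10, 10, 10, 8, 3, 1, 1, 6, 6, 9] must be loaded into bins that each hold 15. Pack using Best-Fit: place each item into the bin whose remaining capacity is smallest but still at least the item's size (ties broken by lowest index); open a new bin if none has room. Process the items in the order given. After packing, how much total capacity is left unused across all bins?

11

bin 1: place 10, 5 left
bin 2: place 10, 5 left
bin 3: place 10, 5 left
bin 4: place 8, 7 left
bin 1: place 3, 2 left
bin 1: place 1, 1 left
bin 1: place 1, 0 left
bin 4: place 6, 1 left
bin 5: place 6, 9 left
bin 5: place 9, 0 left
5 bins × 15 = 75; used 64; unused 11.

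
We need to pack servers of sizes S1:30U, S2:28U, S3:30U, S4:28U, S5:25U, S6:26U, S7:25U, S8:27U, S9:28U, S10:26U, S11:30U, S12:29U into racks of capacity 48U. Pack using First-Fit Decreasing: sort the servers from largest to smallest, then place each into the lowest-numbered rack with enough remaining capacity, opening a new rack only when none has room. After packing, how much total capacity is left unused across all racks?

244

Sorted descending: 30, 30, 30, 29, 28, 28, 28, 27, 26, 26, 25, 25.
30U → rack 1 (remaining 18U)
30U → rack 2 (remaining 18U)
30U → rack 3 (remaining 18U)
29U → rack 4 (remaining 19U)
28U → rack 5 (remaining 20U)
28U → rack 6 (remaining 20U)
28U → rack 7 (remaining 20U)
27U → rack 8 (remaining 21U)
26U → rack 9 (remaining 22U)
26U → rack 10 (remaining 22U)
25U → rack 11 (remaining 23U)
25U → rack 12 (remaining 23U)
12 racks × 48U = 576U; used 332U; unused 244U.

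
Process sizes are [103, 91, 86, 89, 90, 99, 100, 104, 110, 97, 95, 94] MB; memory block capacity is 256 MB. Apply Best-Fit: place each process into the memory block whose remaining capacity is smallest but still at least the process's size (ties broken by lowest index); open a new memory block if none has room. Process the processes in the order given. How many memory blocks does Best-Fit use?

103 MB → memory block 1 (remaining 153 MB)
91 MB → memory block 1 (remaining 62 MB)
86 MB → memory block 2 (remaining 170 MB)
89 MB → memory block 2 (remaining 81 MB)
90 MB → memory block 3 (remaining 166 MB)
99 MB → memory block 3 (remaining 67 MB)
100 MB → memory block 4 (remaining 156 MB)
104 MB → memory block 4 (remaining 52 MB)
110 MB → memory block 5 (remaining 146 MB)
97 MB → memory block 5 (remaining 49 MB)
95 MB → memory block 6 (remaining 161 MB)
94 MB → memory block 6 (remaining 67 MB)

6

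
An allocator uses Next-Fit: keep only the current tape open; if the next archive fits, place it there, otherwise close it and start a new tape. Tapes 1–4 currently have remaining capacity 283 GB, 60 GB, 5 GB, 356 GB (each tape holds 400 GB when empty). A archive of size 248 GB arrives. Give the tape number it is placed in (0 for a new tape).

4

Next-Fit only looks at tape 4, which has 356 GB free.
248 GB fits there.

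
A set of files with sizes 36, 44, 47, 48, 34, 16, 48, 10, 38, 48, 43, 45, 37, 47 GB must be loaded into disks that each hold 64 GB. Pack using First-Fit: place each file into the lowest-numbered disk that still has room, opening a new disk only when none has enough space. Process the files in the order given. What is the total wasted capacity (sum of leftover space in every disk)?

227

Put 36 GB in disk 1; 28 GB remain.
Put 44 GB in disk 2; 20 GB remain.
Put 47 GB in disk 3; 17 GB remain.
Put 48 GB in disk 4; 16 GB remain.
Put 34 GB in disk 5; 30 GB remain.
Put 16 GB in disk 1; 12 GB remain.
Put 48 GB in disk 6; 16 GB remain.
Put 10 GB in disk 1; 2 GB remain.
Put 38 GB in disk 7; 26 GB remain.
Put 48 GB in disk 8; 16 GB remain.
Put 43 GB in disk 9; 21 GB remain.
Put 45 GB in disk 10; 19 GB remain.
Put 37 GB in disk 11; 27 GB remain.
Put 47 GB in disk 12; 17 GB remain.
12 disks × 64 GB = 768 GB; used 541 GB; unused 227 GB.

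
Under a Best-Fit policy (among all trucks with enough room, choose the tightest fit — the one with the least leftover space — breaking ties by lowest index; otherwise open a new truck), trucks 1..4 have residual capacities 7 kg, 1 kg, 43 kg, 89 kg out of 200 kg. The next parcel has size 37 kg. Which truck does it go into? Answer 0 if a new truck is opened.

Trucks with room: truck 3 (43 kg), truck 4 (89 kg).
Tightest fit is truck 3 with 43 kg free.

3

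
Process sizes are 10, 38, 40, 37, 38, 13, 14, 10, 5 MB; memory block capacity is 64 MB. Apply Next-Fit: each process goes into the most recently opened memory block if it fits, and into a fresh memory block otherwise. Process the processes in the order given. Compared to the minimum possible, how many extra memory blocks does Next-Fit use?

Next-Fit: [10,38] [40] [37] [38,13] [14,10,5] → 5 memory blocks.
Total size 205 MB; any packing needs at least ⌈205/64⌉ = 4 memory blocks.
An optimal packing achieves that bound: [40,14,10] [38,13,10] [38,5] [37] → 4 memory blocks.
Excess: 5 − 4 = 1.

1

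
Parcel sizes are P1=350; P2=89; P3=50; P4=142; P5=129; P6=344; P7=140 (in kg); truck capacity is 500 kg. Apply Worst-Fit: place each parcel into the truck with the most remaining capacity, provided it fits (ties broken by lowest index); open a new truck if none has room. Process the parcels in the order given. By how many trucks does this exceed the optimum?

0

Worst-Fit: [350,89,50] [142,129,140] [344] → 3 trucks.
Total size 1244 kg; any packing needs at least ⌈1244/500⌉ = 3 trucks.
So 3 is already optimal.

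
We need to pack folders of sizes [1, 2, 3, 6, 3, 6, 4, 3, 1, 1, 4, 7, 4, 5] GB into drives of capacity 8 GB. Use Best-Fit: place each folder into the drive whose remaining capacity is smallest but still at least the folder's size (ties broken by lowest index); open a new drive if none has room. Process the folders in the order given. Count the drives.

8

1 GB → drive 1 (remaining 7 GB)
2 GB → drive 1 (remaining 5 GB)
3 GB → drive 1 (remaining 2 GB)
6 GB → drive 2 (remaining 2 GB)
3 GB → drive 3 (remaining 5 GB)
6 GB → drive 4 (remaining 2 GB)
4 GB → drive 3 (remaining 1 GB)
3 GB → drive 5 (remaining 5 GB)
1 GB → drive 3 (remaining 0 GB)
1 GB → drive 1 (remaining 1 GB)
4 GB → drive 5 (remaining 1 GB)
7 GB → drive 6 (remaining 1 GB)
4 GB → drive 7 (remaining 4 GB)
5 GB → drive 8 (remaining 3 GB)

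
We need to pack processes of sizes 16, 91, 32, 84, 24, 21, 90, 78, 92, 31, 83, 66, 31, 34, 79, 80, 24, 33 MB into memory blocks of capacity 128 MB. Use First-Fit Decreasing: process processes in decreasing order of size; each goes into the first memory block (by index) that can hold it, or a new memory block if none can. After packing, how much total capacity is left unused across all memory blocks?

Sorted descending: 92, 91, 90, 84, 83, 80, 79, 78, 66, 34, 33, 32, 31, 31, 24, 24, 21, 16.
92 MB → memory block 1 (remaining 36 MB)
91 MB → memory block 2 (remaining 37 MB)
90 MB → memory block 3 (remaining 38 MB)
84 MB → memory block 4 (remaining 44 MB)
83 MB → memory block 5 (remaining 45 MB)
80 MB → memory block 6 (remaining 48 MB)
79 MB → memory block 7 (remaining 49 MB)
78 MB → memory block 8 (remaining 50 MB)
66 MB → memory block 9 (remaining 62 MB)
34 MB → memory block 1 (remaining 2 MB)
33 MB → memory block 2 (remaining 4 MB)
32 MB → memory block 3 (remaining 6 MB)
31 MB → memory block 4 (remaining 13 MB)
31 MB → memory block 5 (remaining 14 MB)
24 MB → memory block 6 (remaining 24 MB)
24 MB → memory block 6 (remaining 0 MB)
21 MB → memory block 7 (remaining 28 MB)
16 MB → memory block 7 (remaining 12 MB)
9 memory blocks × 128 MB = 1152 MB; used 989 MB; unused 163 MB.

163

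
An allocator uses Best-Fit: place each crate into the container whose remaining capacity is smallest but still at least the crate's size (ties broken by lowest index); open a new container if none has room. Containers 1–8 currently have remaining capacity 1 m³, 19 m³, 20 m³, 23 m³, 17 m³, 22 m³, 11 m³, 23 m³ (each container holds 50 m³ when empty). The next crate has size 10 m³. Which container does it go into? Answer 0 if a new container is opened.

Containers with room: container 2 (19 m³), container 3 (20 m³), container 4 (23 m³), container 5 (17 m³), container 6 (22 m³), container 7 (11 m³), container 8 (23 m³).
Tightest fit is container 7 with 11 m³ free.

7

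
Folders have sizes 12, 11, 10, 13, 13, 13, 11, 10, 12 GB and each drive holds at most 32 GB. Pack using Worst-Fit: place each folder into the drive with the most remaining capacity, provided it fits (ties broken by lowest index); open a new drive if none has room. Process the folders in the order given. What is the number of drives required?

Put 12 GB in drive 1; 20 GB remain.
Put 11 GB in drive 1; 9 GB remain.
Put 10 GB in drive 2; 22 GB remain.
Put 13 GB in drive 2; 9 GB remain.
Put 13 GB in drive 3; 19 GB remain.
Put 13 GB in drive 3; 6 GB remain.
Put 11 GB in drive 4; 21 GB remain.
Put 10 GB in drive 4; 11 GB remain.
Put 12 GB in drive 5; 20 GB remain.

5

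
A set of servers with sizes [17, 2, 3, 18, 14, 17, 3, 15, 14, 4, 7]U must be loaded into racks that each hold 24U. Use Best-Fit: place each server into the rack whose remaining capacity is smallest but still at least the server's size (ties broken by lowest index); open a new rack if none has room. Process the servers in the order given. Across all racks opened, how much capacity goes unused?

30

rack 1: place 17U, 7U left
rack 1: place 2U, 5U left
rack 1: place 3U, 2U left
rack 2: place 18U, 6U left
rack 3: place 14U, 10U left
rack 4: place 17U, 7U left
rack 2: place 3U, 3U left
rack 5: place 15U, 9U left
rack 6: place 14U, 10U left
rack 4: place 4U, 3U left
rack 5: place 7U, 2U left
6 racks × 24U = 144U; used 114U; unused 30U.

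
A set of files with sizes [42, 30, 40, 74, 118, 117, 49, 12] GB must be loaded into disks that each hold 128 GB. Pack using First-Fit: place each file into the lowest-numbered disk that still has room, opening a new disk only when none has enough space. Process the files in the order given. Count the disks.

42 GB → disk 1 (remaining 86 GB)
30 GB → disk 1 (remaining 56 GB)
40 GB → disk 1 (remaining 16 GB)
74 GB → disk 2 (remaining 54 GB)
118 GB → disk 3 (remaining 10 GB)
117 GB → disk 4 (remaining 11 GB)
49 GB → disk 2 (remaining 5 GB)
12 GB → disk 1 (remaining 4 GB)

4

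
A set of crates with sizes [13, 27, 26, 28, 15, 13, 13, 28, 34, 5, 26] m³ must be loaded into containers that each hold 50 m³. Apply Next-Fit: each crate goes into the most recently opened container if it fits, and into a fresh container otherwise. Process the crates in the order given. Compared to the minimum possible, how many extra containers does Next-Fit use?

Next-Fit: [13,27] [26] [28,15] [13,13] [28] [34,5] [26] → 7 containers.
6 crates exceed 25 m³ (half the capacity), and no two of those can share a container, so at least 6 containers are needed.
An optimal packing achieves that bound: [34,15] [28,13,5] [28,13] [27,13] [26] [26] → 6 containers.
Excess: 7 − 6 = 1.

1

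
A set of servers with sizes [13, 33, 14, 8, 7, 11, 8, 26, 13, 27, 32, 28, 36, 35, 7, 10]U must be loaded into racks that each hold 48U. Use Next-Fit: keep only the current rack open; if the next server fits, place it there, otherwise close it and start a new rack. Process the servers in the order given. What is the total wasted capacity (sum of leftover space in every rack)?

124

13U → rack 1 (remaining 35U)
33U → rack 1 (remaining 2U)
14U → rack 2 (remaining 34U)
8U → rack 2 (remaining 26U)
7U → rack 2 (remaining 19U)
11U → rack 2 (remaining 8U)
8U → rack 2 (remaining 0U)
26U → rack 3 (remaining 22U)
13U → rack 3 (remaining 9U)
27U → rack 4 (remaining 21U)
32U → rack 5 (remaining 16U)
28U → rack 6 (remaining 20U)
36U → rack 7 (remaining 12U)
35U → rack 8 (remaining 13U)
7U → rack 8 (remaining 6U)
10U → rack 9 (remaining 38U)
9 racks × 48U = 432U; used 308U; unused 124U.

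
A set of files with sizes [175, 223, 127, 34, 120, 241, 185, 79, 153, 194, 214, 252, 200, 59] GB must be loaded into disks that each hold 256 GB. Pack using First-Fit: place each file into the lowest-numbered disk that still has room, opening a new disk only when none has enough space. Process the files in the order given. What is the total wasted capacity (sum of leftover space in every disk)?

175 GB → disk 1 (remaining 81 GB)
223 GB → disk 2 (remaining 33 GB)
127 GB → disk 3 (remaining 129 GB)
34 GB → disk 1 (remaining 47 GB)
120 GB → disk 3 (remaining 9 GB)
241 GB → disk 4 (remaining 15 GB)
185 GB → disk 5 (remaining 71 GB)
79 GB → disk 6 (remaining 177 GB)
153 GB → disk 6 (remaining 24 GB)
194 GB → disk 7 (remaining 62 GB)
214 GB → disk 8 (remaining 42 GB)
252 GB → disk 9 (remaining 4 GB)
200 GB → disk 10 (remaining 56 GB)
59 GB → disk 5 (remaining 12 GB)
10 disks × 256 GB = 2560 GB; used 2256 GB; unused 304 GB.

304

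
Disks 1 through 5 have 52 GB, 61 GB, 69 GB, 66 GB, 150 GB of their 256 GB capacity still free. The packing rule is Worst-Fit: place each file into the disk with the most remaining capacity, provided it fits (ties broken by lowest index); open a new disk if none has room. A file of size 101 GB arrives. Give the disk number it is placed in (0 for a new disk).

Disks with room: disk 5 (150 GB).
Most room is disk 5 with 150 GB free.

5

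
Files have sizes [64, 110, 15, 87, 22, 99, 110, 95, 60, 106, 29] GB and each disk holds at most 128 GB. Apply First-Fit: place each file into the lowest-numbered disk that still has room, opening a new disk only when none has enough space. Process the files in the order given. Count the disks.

8

64 GB → disk 1 (remaining 64 GB)
110 GB → disk 2 (remaining 18 GB)
15 GB → disk 1 (remaining 49 GB)
87 GB → disk 3 (remaining 41 GB)
22 GB → disk 1 (remaining 27 GB)
99 GB → disk 4 (remaining 29 GB)
110 GB → disk 5 (remaining 18 GB)
95 GB → disk 6 (remaining 33 GB)
60 GB → disk 7 (remaining 68 GB)
106 GB → disk 8 (remaining 22 GB)
29 GB → disk 3 (remaining 12 GB)
Final disks: [64,15,22] [110] [87,29] [99] [110] [95] [60] [106].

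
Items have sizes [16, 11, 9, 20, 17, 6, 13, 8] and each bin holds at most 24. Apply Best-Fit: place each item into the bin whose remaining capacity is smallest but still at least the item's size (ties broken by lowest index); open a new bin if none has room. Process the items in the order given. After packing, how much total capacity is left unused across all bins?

20

16 → bin 1 (remaining 8)
11 → bin 2 (remaining 13)
9 → bin 2 (remaining 4)
20 → bin 3 (remaining 4)
17 → bin 4 (remaining 7)
6 → bin 4 (remaining 1)
13 → bin 5 (remaining 11)
8 → bin 1 (remaining 0)
5 bins × 24 = 120; used 100; unused 20.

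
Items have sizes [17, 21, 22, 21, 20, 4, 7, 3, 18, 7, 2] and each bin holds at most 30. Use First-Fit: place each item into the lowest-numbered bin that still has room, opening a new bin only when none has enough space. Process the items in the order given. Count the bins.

17 → bin 1 (remaining 13)
21 → bin 2 (remaining 9)
22 → bin 3 (remaining 8)
21 → bin 4 (remaining 9)
20 → bin 5 (remaining 10)
4 → bin 1 (remaining 9)
7 → bin 1 (remaining 2)
3 → bin 2 (remaining 6)
18 → bin 6 (remaining 12)
7 → bin 3 (remaining 1)
2 → bin 1 (remaining 0)
Final bins: [17,4,7,2] [21,3] [22,7] [21] [20] [18].

6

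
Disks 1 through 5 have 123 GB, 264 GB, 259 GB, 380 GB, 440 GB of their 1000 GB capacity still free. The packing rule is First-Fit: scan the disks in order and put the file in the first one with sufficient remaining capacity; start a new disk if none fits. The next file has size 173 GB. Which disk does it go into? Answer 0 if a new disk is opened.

2

Disks with room: disk 2 (264 GB), disk 3 (259 GB), disk 4 (380 GB), disk 5 (440 GB).
The first with room is disk 2.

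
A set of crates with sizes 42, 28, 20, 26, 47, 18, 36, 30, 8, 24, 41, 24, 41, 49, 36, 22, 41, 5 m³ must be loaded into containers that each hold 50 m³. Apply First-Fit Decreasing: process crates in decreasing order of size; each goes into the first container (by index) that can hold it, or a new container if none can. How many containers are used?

12

Sorted descending: 49, 47, 42, 41, 41, 41, 36, 36, 30, 28, 26, 24, 24, 22, 20, 18, 8, 5.
container 1: place 49 m³, 1 m³ left
container 2: place 47 m³, 3 m³ left
container 3: place 42 m³, 8 m³ left
container 4: place 41 m³, 9 m³ left
container 5: place 41 m³, 9 m³ left
container 6: place 41 m³, 9 m³ left
container 7: place 36 m³, 14 m³ left
container 8: place 36 m³, 14 m³ left
container 9: place 30 m³, 20 m³ left
container 10: place 28 m³, 22 m³ left
container 11: place 26 m³, 24 m³ left
container 11: place 24 m³, 0 m³ left
container 12: place 24 m³, 26 m³ left
container 10: place 22 m³, 0 m³ left
container 9: place 20 m³, 0 m³ left
container 12: place 18 m³, 8 m³ left
container 3: place 8 m³, 0 m³ left
container 4: place 5 m³, 4 m³ left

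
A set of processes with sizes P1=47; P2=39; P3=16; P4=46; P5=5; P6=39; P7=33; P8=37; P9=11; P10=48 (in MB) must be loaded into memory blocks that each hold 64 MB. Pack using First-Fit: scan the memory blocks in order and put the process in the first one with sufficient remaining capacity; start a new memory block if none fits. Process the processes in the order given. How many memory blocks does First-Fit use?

memory block 1: place P1 (47 MB), 17 MB left
memory block 2: place P2 (39 MB), 25 MB left
memory block 1: place P3 (16 MB), 1 MB left
memory block 3: place P4 (46 MB), 18 MB left
memory block 2: place P5 (5 MB), 20 MB left
memory block 4: place P6 (39 MB), 25 MB left
memory block 5: place P7 (33 MB), 31 MB left
memory block 6: place P8 (37 MB), 27 MB left
memory block 2: place P9 (11 MB), 9 MB left
memory block 7: place P10 (48 MB), 16 MB left
Final memory blocks: [47,16] [39,5,11] [46] [39] [33] [37] [48].

7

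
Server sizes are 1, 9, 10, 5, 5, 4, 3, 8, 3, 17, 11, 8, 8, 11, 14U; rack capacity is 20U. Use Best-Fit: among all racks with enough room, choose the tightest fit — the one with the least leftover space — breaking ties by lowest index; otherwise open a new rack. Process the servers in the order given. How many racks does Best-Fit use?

1U → rack 1 (remaining 19U)
9U → rack 1 (remaining 10U)
10U → rack 1 (remaining 0U)
5U → rack 2 (remaining 15U)
5U → rack 2 (remaining 10U)
4U → rack 2 (remaining 6U)
3U → rack 2 (remaining 3U)
8U → rack 3 (remaining 12U)
3U → rack 2 (remaining 0U)
17U → rack 4 (remaining 3U)
11U → rack 3 (remaining 1U)
8U → rack 5 (remaining 12U)
8U → rack 5 (remaining 4U)
11U → rack 6 (remaining 9U)
14U → rack 7 (remaining 6U)
Final racks: [1,9,10] [5,5,4,3,3] [8,11] [17] [8,8] [11] [14].

7 racks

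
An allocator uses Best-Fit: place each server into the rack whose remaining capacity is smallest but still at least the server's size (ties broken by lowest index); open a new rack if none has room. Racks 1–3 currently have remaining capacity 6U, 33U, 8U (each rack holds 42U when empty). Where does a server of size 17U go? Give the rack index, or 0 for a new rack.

Racks with room: rack 2 (33U).
Tightest fit is rack 2 with 33U free.

2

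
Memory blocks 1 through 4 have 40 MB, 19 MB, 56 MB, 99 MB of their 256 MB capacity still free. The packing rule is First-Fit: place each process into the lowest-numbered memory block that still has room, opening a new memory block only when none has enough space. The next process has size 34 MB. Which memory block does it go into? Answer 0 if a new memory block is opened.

1

Memory blocks with room: memory block 1 (40 MB), memory block 3 (56 MB), memory block 4 (99 MB).
The first with room is memory block 1.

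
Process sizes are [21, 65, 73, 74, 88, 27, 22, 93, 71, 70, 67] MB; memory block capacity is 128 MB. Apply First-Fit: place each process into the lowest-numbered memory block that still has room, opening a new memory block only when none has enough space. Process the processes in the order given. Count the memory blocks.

8

memory block 1: place 21 MB, 107 MB left
memory block 1: place 65 MB, 42 MB left
memory block 2: place 73 MB, 55 MB left
memory block 3: place 74 MB, 54 MB left
memory block 4: place 88 MB, 40 MB left
memory block 1: place 27 MB, 15 MB left
memory block 2: place 22 MB, 33 MB left
memory block 5: place 93 MB, 35 MB left
memory block 6: place 71 MB, 57 MB left
memory block 7: place 70 MB, 58 MB left
memory block 8: place 67 MB, 61 MB left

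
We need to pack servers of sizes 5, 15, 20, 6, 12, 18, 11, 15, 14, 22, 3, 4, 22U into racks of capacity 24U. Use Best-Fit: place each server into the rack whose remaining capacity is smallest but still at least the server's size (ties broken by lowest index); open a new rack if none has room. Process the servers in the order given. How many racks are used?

9 racks

5U → rack 1 (remaining 19U)
15U → rack 1 (remaining 4U)
20U → rack 2 (remaining 4U)
6U → rack 3 (remaining 18U)
12U → rack 3 (remaining 6U)
18U → rack 4 (remaining 6U)
11U → rack 5 (remaining 13U)
15U → rack 6 (remaining 9U)
14U → rack 7 (remaining 10U)
22U → rack 8 (remaining 2U)
3U → rack 1 (remaining 1U)
4U → rack 2 (remaining 0U)
22U → rack 9 (remaining 2U)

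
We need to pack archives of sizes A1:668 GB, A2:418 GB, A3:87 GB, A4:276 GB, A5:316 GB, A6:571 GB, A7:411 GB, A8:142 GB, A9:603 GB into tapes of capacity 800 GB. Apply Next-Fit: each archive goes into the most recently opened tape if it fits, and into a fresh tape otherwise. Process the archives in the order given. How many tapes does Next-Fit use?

A1 (668 GB) → tape 1 (remaining 132 GB)
A2 (418 GB) → tape 2 (remaining 382 GB)
A3 (87 GB) → tape 2 (remaining 295 GB)
A4 (276 GB) → tape 2 (remaining 19 GB)
A5 (316 GB) → tape 3 (remaining 484 GB)
A6 (571 GB) → tape 4 (remaining 229 GB)
A7 (411 GB) → tape 5 (remaining 389 GB)
A8 (142 GB) → tape 5 (remaining 247 GB)
A9 (603 GB) → tape 6 (remaining 197 GB)

6 tapes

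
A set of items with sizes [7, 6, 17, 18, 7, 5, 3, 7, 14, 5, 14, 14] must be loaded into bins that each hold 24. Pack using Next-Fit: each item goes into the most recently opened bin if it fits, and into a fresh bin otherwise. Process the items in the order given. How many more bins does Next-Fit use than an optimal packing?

Next-Fit: [7,6] [17] [18] [7,5,3,7] [14,5] [14] [14] → 7 bins.
Total size 117; any packing needs at least ⌈117/24⌉ = 5 bins.
An optimal packing achieves that bound: [18,6] [17,7] [14,7,3] [14,7] [14,5,5] → 5 bins.
Excess: 7 − 5 = 2.

2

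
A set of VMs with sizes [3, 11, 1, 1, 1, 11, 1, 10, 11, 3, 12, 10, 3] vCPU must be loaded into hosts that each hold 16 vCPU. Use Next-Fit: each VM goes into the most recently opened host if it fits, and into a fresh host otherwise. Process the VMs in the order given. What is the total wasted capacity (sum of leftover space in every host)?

Put 3 vCPU in host 1; 13 vCPU remain.
Put 11 vCPU in host 1; 2 vCPU remain.
Put 1 vCPU in host 1; 1 vCPU remain.
Put 1 vCPU in host 1; 0 vCPU remain.
Put 1 vCPU in host 2; 15 vCPU remain.
Put 11 vCPU in host 2; 4 vCPU remain.
Put 1 vCPU in host 2; 3 vCPU remain.
Put 10 vCPU in host 3; 6 vCPU remain.
Put 11 vCPU in host 4; 5 vCPU remain.
Put 3 vCPU in host 4; 2 vCPU remain.
Put 12 vCPU in host 5; 4 vCPU remain.
Put 10 vCPU in host 6; 6 vCPU remain.
Put 3 vCPU in host 6; 3 vCPU remain.
6 hosts × 16 vCPU = 96 vCPU; used 78 vCPU; unused 18 vCPU.

18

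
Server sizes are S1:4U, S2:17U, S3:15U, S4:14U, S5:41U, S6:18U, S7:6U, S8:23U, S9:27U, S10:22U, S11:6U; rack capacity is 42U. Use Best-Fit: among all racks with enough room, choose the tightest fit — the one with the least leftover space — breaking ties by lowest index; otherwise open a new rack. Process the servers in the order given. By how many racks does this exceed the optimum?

Best-Fit: [4,17,15,6] [14,18,6] [41] [23] [27] [22] → 6 racks.
Total size 193U; any packing needs at least ⌈193/42⌉ = 5 racks.
An optimal packing achieves that bound: [41] [27,15] [23,18] [22,17] [14,6,6,4] → 5 racks.
Excess: 6 − 5 = 1.

1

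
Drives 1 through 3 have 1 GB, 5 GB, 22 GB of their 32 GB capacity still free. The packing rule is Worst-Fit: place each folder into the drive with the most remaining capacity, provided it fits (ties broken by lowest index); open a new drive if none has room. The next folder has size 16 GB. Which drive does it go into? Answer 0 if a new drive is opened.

Drives with room: drive 3 (22 GB).
Most room is drive 3 with 22 GB free.

3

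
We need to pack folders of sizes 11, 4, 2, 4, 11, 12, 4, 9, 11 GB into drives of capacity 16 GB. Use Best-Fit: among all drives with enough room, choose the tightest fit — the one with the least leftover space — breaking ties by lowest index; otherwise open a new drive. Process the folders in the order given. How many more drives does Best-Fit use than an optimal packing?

0

Best-Fit: [11,4] [2,4,9] [11] [12,4] [11] → 5 drives.
Total size 68 GB; any packing needs at least ⌈68/16⌉ = 5 drives.
So 5 is already optimal.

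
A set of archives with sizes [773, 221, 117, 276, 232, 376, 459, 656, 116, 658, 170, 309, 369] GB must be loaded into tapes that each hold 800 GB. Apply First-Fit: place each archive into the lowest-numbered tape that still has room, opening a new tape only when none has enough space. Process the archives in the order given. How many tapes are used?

7 tapes

773 GB → tape 1 (remaining 27 GB)
221 GB → tape 2 (remaining 579 GB)
117 GB → tape 2 (remaining 462 GB)
276 GB → tape 2 (remaining 186 GB)
232 GB → tape 3 (remaining 568 GB)
376 GB → tape 3 (remaining 192 GB)
459 GB → tape 4 (remaining 341 GB)
656 GB → tape 5 (remaining 144 GB)
116 GB → tape 2 (remaining 70 GB)
658 GB → tape 6 (remaining 142 GB)
170 GB → tape 3 (remaining 22 GB)
309 GB → tape 4 (remaining 32 GB)
369 GB → tape 7 (remaining 431 GB)
Final tapes: [773] [221,117,276,116] [232,376,170] [459,309] [656] [658] [369].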